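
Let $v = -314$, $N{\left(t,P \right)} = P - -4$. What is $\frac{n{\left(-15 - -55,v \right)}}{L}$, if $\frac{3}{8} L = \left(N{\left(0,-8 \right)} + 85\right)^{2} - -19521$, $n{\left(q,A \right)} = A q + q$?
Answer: $- \frac{1565}{8694} \approx -0.18001$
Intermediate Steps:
$N{\left(t,P \right)} = 4 + P$ ($N{\left(t,P \right)} = P + 4 = 4 + P$)
$n{\left(q,A \right)} = q + A q$
$L = 69552$ ($L = \frac{8 \left(\left(\left(4 - 8\right) + 85\right)^{2} - -19521\right)}{3} = \frac{8 \left(\left(-4 + 85\right)^{2} + 19521\right)}{3} = \frac{8 \left(81^{2} + 19521\right)}{3} = \frac{8 \left(6561 + 19521\right)}{3} = \frac{8}{3} \cdot 26082 = 69552$)
$\frac{n{\left(-15 - -55,v \right)}}{L} = \frac{\left(-15 - -55\right) \left(1 - 314\right)}{69552} = \left(-15 + 55\right) \left(-313\right) \frac{1}{69552} = 40 \left(-313\right) \frac{1}{69552} = \left(-12520\right) \frac{1}{69552} = - \frac{1565}{8694}$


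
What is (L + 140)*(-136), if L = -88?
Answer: -7072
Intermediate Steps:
(L + 140)*(-136) = (-88 + 140)*(-136) = 52*(-136) = -7072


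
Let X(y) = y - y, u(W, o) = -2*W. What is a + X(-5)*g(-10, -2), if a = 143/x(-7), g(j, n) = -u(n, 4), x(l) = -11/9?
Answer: -117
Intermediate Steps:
x(l) = -11/9 (x(l) = -11*1/9 = -11/9)
X(y) = 0
g(j, n) = 2*n (g(j, n) = -(-2)*n = 2*n)
a = -117 (a = 143/(-11/9) = 143*(-9/11) = -117)
a + X(-5)*g(-10, -2) = -117 + 0*(2*(-2)) = -117 + 0*(-4) = -117 + 0 = -117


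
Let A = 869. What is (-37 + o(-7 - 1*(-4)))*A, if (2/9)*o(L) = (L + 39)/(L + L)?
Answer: -55616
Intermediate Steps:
o(L) = 9*(39 + L)/(4*L) (o(L) = 9*((L + 39)/(L + L))/2 = 9*((39 + L)/((2*L)))/2 = 9*((39 + L)*(1/(2*L)))/2 = 9*((39 + L)/(2*L))/2 = 9*(39 + L)/(4*L))
(-37 + o(-7 - 1*(-4)))*A = (-37 + 9*(39 + (-7 - 1*(-4)))/(4*(-7 - 1*(-4))))*869 = (-37 + 9*(39 + (-7 + 4))/(4*(-7 + 4)))*869 = (-37 + (9/4)*(39 - 3)/(-3))*869 = (-37 + (9/4)*(-1/3)*36)*869 = (-37 - 27)*869 = -64*869 = -55616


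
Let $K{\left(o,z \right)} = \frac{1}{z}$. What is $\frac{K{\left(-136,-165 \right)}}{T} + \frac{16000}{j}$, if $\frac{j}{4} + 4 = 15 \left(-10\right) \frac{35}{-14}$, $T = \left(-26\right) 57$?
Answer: $\frac{978120371}{90720630} \approx 10.782$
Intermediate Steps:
$T = -1482$
$j = 1484$ ($j = -16 + 4 \cdot 15 \left(-10\right) \frac{35}{-14} = -16 + 4 \left(- 150 \cdot 35 \left(- \frac{1}{14}\right)\right) = -16 + 4 \left(\left(-150\right) \left(- \frac{5}{2}\right)\right) = -16 + 4 \cdot 375 = -16 + 1500 = 1484$)
$\frac{K{\left(-136,-165 \right)}}{T} + \frac{16000}{j} = \frac{1}{\left(-165\right) \left(-1482\right)} + \frac{16000}{1484} = \left(- \frac{1}{165}\right) \left(- \frac{1}{1482}\right) + 16000 \cdot \frac{1}{1484} = \frac{1}{244530} + \frac{4000}{371} = \frac{978120371}{90720630}$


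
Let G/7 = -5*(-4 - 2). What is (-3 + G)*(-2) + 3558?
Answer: 3144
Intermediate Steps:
G = 210 (G = 7*(-5*(-4 - 2)) = 7*(-5*(-6)) = 7*30 = 210)
(-3 + G)*(-2) + 3558 = (-3 + 210)*(-2) + 3558 = 207*(-2) + 3558 = -414 + 3558 = 3144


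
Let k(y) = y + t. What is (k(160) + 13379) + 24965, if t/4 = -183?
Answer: 37772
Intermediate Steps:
t = -732 (t = 4*(-183) = -732)
k(y) = -732 + y (k(y) = y - 732 = -732 + y)
(k(160) + 13379) + 24965 = ((-732 + 160) + 13379) + 24965 = (-572 + 13379) + 24965 = 12807 + 24965 = 37772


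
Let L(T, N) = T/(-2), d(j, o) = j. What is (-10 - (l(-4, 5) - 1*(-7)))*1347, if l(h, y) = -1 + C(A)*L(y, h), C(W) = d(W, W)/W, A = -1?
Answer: -36369/2 ≈ -18185.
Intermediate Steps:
L(T, N) = -T/2 (L(T, N) = T*(-1/2) = -T/2)
C(W) = 1 (C(W) = W/W = 1)
l(h, y) = -1 - y/2 (l(h, y) = -1 + 1*(-y/2) = -1 - y/2)
(-10 - (l(-4, 5) - 1*(-7)))*1347 = (-10 - ((-1 - 1/2*5) - 1*(-7)))*1347 = (-10 - ((-1 - 5/2) + 7))*1347 = (-10 - (-7/2 + 7))*1347 = (-10 - 1*7/2)*1347 = (-10 - 7/2)*1347 = -27/2*1347 = -36369/2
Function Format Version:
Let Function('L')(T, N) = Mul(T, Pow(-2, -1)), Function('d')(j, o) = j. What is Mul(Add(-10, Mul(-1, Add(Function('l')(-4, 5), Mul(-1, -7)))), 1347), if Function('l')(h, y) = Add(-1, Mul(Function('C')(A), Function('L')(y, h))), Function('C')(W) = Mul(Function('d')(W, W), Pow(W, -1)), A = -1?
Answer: Rational(-36369, 2) ≈ -18185.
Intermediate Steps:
Function('L')(T, N) = Mul(Rational(-1, 2), T) (Function('L')(T, N) = Mul(T, Rational(-1, 2)) = Mul(Rational(-1, 2), T))
Function('C')(W) = 1 (Function('C')(W) = Mul(W, Pow(W, -1)) = 1)
Function('l')(h, y) = Add(-1, Mul(Rational(-1, 2), y)) (Function('l')(h, y) = Add(-1, Mul(1, Mul(Rational(-1, 2), y))) = Add(-1, Mul(Rational(-1, 2), y)))
Mul(Add(-10, Mul(-1, Add(Function('l')(-4, 5), Mul(-1, -7)))), 1347) = Mul(Add(-10, Mul(-1, Add(Add(-1, Mul(Rational(-1, 2), 5)), Mul(-1, -7)))), 1347) = Mul(Add(-10, Mul(-1, Add(Add(-1, Rational(-5, 2)), 7))), 1347) = Mul(Add(-10, Mul(-1, Add(Rational(-7, 2), 7))), 1347) = Mul(Add(-10, Mul(-1, Rational(7, 2))), 1347) = Mul(Add(-10, Rational(-7, 2)), 1347) = Mul(Rational(-27, 2), 1347) = Rational(-36369, 2)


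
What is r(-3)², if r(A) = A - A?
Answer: 0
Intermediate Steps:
r(A) = 0
r(-3)² = 0² = 0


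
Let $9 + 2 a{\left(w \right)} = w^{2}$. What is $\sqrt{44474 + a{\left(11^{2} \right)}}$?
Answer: $\sqrt{51790} \approx 227.57$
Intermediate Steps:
$a{\left(w \right)} = - \frac{9}{2} + \frac{w^{2}}{2}$
$\sqrt{44474 + a{\left(11^{2} \right)}} = \sqrt{44474 - \left(\frac{9}{2} - \frac{\left(11^{2}\right)^{2}}{2}\right)} = \sqrt{44474 - \left(\frac{9}{2} - \frac{121^{2}}{2}\right)} = \sqrt{44474 + \left(- \frac{9}{2} + \frac{1}{2} \cdot 14641\right)} = \sqrt{44474 + \left(- \frac{9}{2} + \frac{14641}{2}\right)} = \sqrt{44474 + 7316} = \sqrt{51790}$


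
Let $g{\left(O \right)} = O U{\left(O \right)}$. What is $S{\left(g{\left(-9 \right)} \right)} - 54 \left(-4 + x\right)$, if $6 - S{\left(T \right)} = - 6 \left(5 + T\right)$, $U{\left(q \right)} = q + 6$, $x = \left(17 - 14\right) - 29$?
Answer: $1818$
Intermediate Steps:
$x = -26$ ($x = 3 - 29 = -26$)
$U{\left(q \right)} = 6 + q$
$g{\left(O \right)} = O \left(6 + O\right)$
$S{\left(T \right)} = 36 + 6 T$ ($S{\left(T \right)} = 6 - - 6 \left(5 + T\right) = 6 - \left(-30 - 6 T\right) = 6 + \left(30 + 6 T\right) = 36 + 6 T$)
$S{\left(g{\left(-9 \right)} \right)} - 54 \left(-4 + x\right) = \left(36 + 6 \left(- 9 \left(6 - 9\right)\right)\right) - 54 \left(-4 - 26\right) = \left(36 + 6 \left(\left(-9\right) \left(-3\right)\right)\right) - 54 \left(-30\right) = \left(36 + 6 \cdot 27\right) - -1620 = \left(36 + 162\right) + 1620 = 198 + 1620 = 1818$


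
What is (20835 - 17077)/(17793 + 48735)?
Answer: 1879/33264 ≈ 0.056488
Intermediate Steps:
(20835 - 17077)/(17793 + 48735) = 3758/66528 = 3758*(1/66528) = 1879/33264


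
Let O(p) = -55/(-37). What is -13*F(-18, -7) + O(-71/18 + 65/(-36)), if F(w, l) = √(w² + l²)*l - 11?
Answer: 5346/37 + 91*√373 ≈ 1902.0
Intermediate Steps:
F(w, l) = -11 + l*√(l² + w²) (F(w, l) = √(l² + w²)*l - 11 = l*√(l² + w²) - 11 = -11 + l*√(l² + w²))
O(p) = 55/37 (O(p) = -55*(-1/37) = 55/37)
-13*F(-18, -7) + O(-71/18 + 65/(-36)) = -13*(-11 - 7*√((-7)² + (-18)²)) + 55/37 = -13*(-11 - 7*√(49 + 324)) + 55/37 = -13*(-11 - 7*√373) + 55/37 = (143 + 91*√373) + 55/37 = 5346/37 + 91*√373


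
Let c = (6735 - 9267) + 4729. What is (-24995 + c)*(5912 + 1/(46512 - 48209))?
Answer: -228724651074/1697 ≈ -1.3478e+8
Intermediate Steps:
c = 2197 (c = -2532 + 4729 = 2197)
(-24995 + c)*(5912 + 1/(46512 - 48209)) = (-24995 + 2197)*(5912 + 1/(46512 - 48209)) = -22798*(5912 + 1/(-1697)) = -22798*(5912 - 1/1697) = -22798*10032663/1697 = -228724651074/1697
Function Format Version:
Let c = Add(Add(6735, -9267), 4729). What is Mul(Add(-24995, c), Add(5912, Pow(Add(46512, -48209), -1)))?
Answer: Rational(-228724651074, 1697) ≈ -1.3478e+8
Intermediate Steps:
c = 2197 (c = Add(-2532, 4729) = 2197)
Mul(Add(-24995, c), Add(5912, Pow(Add(46512, -48209), -1))) = Mul(Add(-24995, 2197), Add(5912, Pow(Add(46512, -48209), -1))) = Mul(-22798, Add(5912, Pow(-1697, -1))) = Mul(-22798, Add(5912, Rational(-1, 1697))) = Mul(-22798, Rational(10032663, 1697)) = Rational(-228724651074, 1697)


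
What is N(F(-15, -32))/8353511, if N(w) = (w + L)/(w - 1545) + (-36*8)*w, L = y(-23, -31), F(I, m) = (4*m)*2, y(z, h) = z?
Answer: 132784407/15044673311 ≈ 0.0088260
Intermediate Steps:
F(I, m) = 8*m
L = -23
N(w) = -288*w + (-23 + w)/(-1545 + w) (N(w) = (w - 23)/(w - 1545) + (-36*8)*w = (-23 + w)/(-1545 + w) - 288*w = -288*w + (-23 + w)/(-1545 + w))
N(F(-15, -32))/8353511 = ((-23 - 288*(8*(-32))² + 444961*(8*(-32)))/(-1545 + 8*(-32)))/8353511 = ((-23 - 288*(-256)² + 444961*(-256))/(-1545 - 256))*(1/8353511) = ((-23 - 288*65536 - 113910016)/(-1801))*(1/8353511) = -(-23 - 18874368 - 113910016)/1801*(1/8353511) = -1/1801*(-132784407)*(1/8353511) = (132784407/1801)*(1/8353511) = 132784407/15044673311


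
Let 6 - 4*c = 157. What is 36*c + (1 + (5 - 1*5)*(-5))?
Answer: -1358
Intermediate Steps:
c = -151/4 (c = 3/2 - ¼*157 = 3/2 - 157/4 = -151/4 ≈ -37.750)
36*c + (1 + (5 - 1*5)*(-5)) = 36*(-151/4) + (1 + (5 - 1*5)*(-5)) = -1359 + (1 + (5 - 5)*(-5)) = -1359 + (1 + 0*(-5)) = -1359 + (1 + 0) = -1359 + 1 = -1358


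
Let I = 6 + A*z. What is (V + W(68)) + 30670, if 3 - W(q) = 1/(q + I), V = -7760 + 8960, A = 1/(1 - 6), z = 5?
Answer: 2326728/73 ≈ 31873.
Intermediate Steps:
A = -1/5 (A = 1/(-5) = -1/5 ≈ -0.20000)
V = 1200
I = 5 (I = 6 - 1/5*5 = 6 - 1 = 5)
W(q) = 3 - 1/(5 + q) (W(q) = 3 - 1/(q + 5) = 3 - 1/(5 + q))
(V + W(68)) + 30670 = (1200 + (14 + 3*68)/(5 + 68)) + 30670 = (1200 + (14 + 204)/73) + 30670 = (1200 + (1/73)*218) + 30670 = (1200 + 218/73) + 30670 = 87818/73 + 30670 = 2326728/73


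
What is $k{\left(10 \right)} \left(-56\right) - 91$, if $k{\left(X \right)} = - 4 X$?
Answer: $2149$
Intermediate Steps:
$k{\left(10 \right)} \left(-56\right) - 91 = \left(-4\right) 10 \left(-56\right) - 91 = \left(-40\right) \left(-56\right) - 91 = 2240 - 91 = 2149$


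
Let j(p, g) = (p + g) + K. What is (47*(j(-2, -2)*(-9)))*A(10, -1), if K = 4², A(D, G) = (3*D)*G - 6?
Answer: 182736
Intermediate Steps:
A(D, G) = -6 + 3*D*G (A(D, G) = 3*D*G - 6 = -6 + 3*D*G)
K = 16
j(p, g) = 16 + g + p (j(p, g) = (p + g) + 16 = (g + p) + 16 = 16 + g + p)
(47*(j(-2, -2)*(-9)))*A(10, -1) = (47*((16 - 2 - 2)*(-9)))*(-6 + 3*10*(-1)) = (47*(12*(-9)))*(-6 - 30) = (47*(-108))*(-36) = -5076*(-36) = 182736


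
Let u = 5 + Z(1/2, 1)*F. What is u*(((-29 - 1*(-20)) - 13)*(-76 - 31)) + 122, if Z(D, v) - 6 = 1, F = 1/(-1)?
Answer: -4586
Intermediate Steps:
F = -1 (F = 1*(-1) = -1)
Z(D, v) = 7 (Z(D, v) = 6 + 1 = 7)
u = -2 (u = 5 + 7*(-1) = 5 - 7 = -2)
u*(((-29 - 1*(-20)) - 13)*(-76 - 31)) + 122 = -2*((-29 - 1*(-20)) - 13)*(-76 - 31) + 122 = -2*((-29 + 20) - 13)*(-107) + 122 = -2*(-9 - 13)*(-107) + 122 = -(-44)*(-107) + 122 = -2*2354 + 122 = -4708 + 122 = -4586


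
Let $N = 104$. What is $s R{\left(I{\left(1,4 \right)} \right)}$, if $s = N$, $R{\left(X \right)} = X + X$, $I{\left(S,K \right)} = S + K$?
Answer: $1040$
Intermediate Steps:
$I{\left(S,K \right)} = K + S$
$R{\left(X \right)} = 2 X$
$s = 104$
$s R{\left(I{\left(1,4 \right)} \right)} = 104 \cdot 2 \left(4 + 1\right) = 104 \cdot 2 \cdot 5 = 104 \cdot 10 = 1040$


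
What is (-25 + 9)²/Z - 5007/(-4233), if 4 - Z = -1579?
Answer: 3003243/2233613 ≈ 1.3446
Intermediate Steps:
Z = 1583 (Z = 4 - 1*(-1579) = 4 + 1579 = 1583)
(-25 + 9)²/Z - 5007/(-4233) = (-25 + 9)²/1583 - 5007/(-4233) = (-16)²*(1/1583) - 5007*(-1/4233) = 256*(1/1583) + 1669/1411 = 256/1583 + 1669/1411 = 3003243/2233613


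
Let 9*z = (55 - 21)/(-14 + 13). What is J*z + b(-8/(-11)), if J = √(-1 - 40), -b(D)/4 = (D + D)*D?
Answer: -512/121 - 34*I*√41/9 ≈ -4.2314 - 24.19*I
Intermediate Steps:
b(D) = -8*D² (b(D) = -4*(D + D)*D = -4*2*D*D = -8*D²)
J = I*√41 (J = √(-41) = I*√41 ≈ 6.4031*I)
z = -34/9 (z = ((55 - 21)/(-14 + 13))/9 = (34/(-1))/9 = (34*(-1))/9 = (⅑)*(-34) = -34/9 ≈ -3.7778)
J*z + b(-8/(-11)) = (I*√41)*(-34/9) - 8*(-8/(-11))² = -34*I*√41/9 - 8*(-8*(-1/11))² = -34*I*√41/9 - 8*(8/11)² = -34*I*√41/9 - 8*64/121 = -34*I*√41/9 - 512/121 = -512/121 - 34*I*√41/9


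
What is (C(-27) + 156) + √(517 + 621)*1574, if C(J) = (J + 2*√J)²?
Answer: 777 + 1574*√1138 - 324*I*√3 ≈ 53875.0 - 561.18*I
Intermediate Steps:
(C(-27) + 156) + √(517 + 621)*1574 = ((-27 + 2*√(-27))² + 156) + √(517 + 621)*1574 = ((-27 + 2*(3*I*√3))² + 156) + √1138*1574 = ((-27 + 6*I*√3)² + 156) + 1574*√1138 = (156 + (-27 + 6*I*√3)²) + 1574*√1138 = 156 + (-27 + 6*I*√3)² + 1574*√1138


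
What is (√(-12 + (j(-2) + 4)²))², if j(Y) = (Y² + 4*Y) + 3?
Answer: -3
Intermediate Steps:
j(Y) = 3 + Y² + 4*Y
(√(-12 + (j(-2) + 4)²))² = (√(-12 + ((3 + (-2)² + 4*(-2)) + 4)²))² = (√(-12 + ((3 + 4 - 8) + 4)²))² = (√(-12 + (-1 + 4)²))² = (√(-12 + 3²))² = (√(-12 + 9))² = (√(-3))² = (I*√3)² = -3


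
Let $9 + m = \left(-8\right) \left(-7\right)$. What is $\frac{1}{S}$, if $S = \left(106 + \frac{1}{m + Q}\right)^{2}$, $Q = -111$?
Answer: $\frac{4096}{46009089} \approx 8.9026 \cdot 10^{-5}$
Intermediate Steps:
$m = 47$ ($m = -9 - -56 = -9 + 56 = 47$)
$S = \frac{46009089}{4096}$ ($S = \left(106 + \frac{1}{47 - 111}\right)^{2} = \left(106 + \frac{1}{-64}\right)^{2} = \left(106 - \frac{1}{64}\right)^{2} = \left(\frac{6783}{64}\right)^{2} = \frac{46009089}{4096} \approx 11233.0$)
$\frac{1}{S} = \frac{1}{\frac{46009089}{4096}} = \frac{4096}{46009089}$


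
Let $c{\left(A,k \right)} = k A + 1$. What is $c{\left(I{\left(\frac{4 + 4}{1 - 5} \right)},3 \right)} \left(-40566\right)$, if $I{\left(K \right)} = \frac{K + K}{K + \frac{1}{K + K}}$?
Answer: $-256918$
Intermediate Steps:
$I{\left(K \right)} = \frac{2 K}{K + \frac{1}{2 K}}$
$c{\left(A,k \right)} = 1 + A k$ ($c{\left(A,k \right)} = A k + 1 = 1 + A k$)
$c{\left(I{\left(\frac{4 + 4}{1 - 5} \right)},3 \right)} \left(-40566\right) = \left(1 + \frac{4 \left(\frac{4 + 4}{1 - 5}\right)^{2}}{1 + 2 \left(\frac{4 + 4}{1 - 5}\right)^{2}} \cdot 3\right) \left(-40566\right) = \left(1 + \frac{4 \left(\frac{8}{-4}\right)^{2}}{1 + 2 \left(\frac{8}{-4}\right)^{2}} \cdot 3\right) \left(-40566\right) = \left(1 + \frac{4 \left(8 \left(- \frac{1}{4}\right)\right)^{2}}{1 + 2 \left(8 \left(- \frac{1}{4}\right)\right)^{2}} \cdot 3\right) \left(-40566\right) = \left(1 + \frac{4 \left(-2\right)^{2}}{1 + 2 \left(-2\right)^{2}} \cdot 3\right) \left(-40566\right) = \left(1 + 4 \cdot 4 \frac{1}{1 + 2 \cdot 4} \cdot 3\right) \left(-40566\right) = \left(1 + 4 \cdot 4 \frac{1}{1 + 8} \cdot 3\right) \left(-40566\right) = \left(1 + 4 \cdot 4 \cdot \frac{1}{9} \cdot 3\right) \left(-40566\right) = \left(1 + \frac{16}{9} \cdot 3\right) \left(-40566\right) = \left(1 + \frac{16}{3}\right) \left(-40566\right) = \frac{19}{3} \left(-40566\right) = -256918$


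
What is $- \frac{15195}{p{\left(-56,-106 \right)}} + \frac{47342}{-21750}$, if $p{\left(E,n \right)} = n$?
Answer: $\frac{162736499}{1152750} \approx 141.17$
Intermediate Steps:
$- \frac{15195}{p{\left(-56,-106 \right)}} + \frac{47342}{-21750} = - \frac{15195}{-106} + \frac{47342}{-21750} = \left(-15195\right) \left(- \frac{1}{106}\right) + 47342 \left(- \frac{1}{21750}\right) = \frac{15195}{106} - \frac{23671}{10875} = \frac{162736499}{1152750}$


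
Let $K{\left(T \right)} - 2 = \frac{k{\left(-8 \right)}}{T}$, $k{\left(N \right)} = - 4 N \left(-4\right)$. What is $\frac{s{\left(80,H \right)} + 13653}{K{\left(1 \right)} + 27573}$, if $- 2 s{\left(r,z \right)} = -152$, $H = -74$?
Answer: $\frac{13729}{27447} \approx 0.5002$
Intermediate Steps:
$k{\left(N \right)} = 16 N$
$s{\left(r,z \right)} = 76$ ($s{\left(r,z \right)} = \left(- \frac{1}{2}\right) \left(-152\right) = 76$)
$K{\left(T \right)} = 2 - \frac{128}{T}$ ($K{\left(T \right)} = 2 + \frac{16 \left(-8\right)}{T} = 2 - \frac{128}{T}$)
$\frac{s{\left(80,H \right)} + 13653}{K{\left(1 \right)} + 27573} = \frac{76 + 13653}{\left(2 - \frac{128}{1}\right) + 27573} = \frac{13729}{\left(2 - 128\right) + 27573} = \frac{13729}{-126 + 27573} = \frac{13729}{27447}$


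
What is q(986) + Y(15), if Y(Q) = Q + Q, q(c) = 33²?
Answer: 1119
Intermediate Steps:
q(c) = 1089
Y(Q) = 2*Q
q(986) + Y(15) = 1089 + 2*15 = 1089 + 30 = 1119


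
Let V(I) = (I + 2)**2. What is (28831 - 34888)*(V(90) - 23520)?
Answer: 91194192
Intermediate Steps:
V(I) = (2 + I)**2
(28831 - 34888)*(V(90) - 23520) = (28831 - 34888)*((2 + 90)**2 - 23520) = -6057*(92**2 - 23520) = -6057*(8464 - 23520) = -6057*(-15056) = 91194192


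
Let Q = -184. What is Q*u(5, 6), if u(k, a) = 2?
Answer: -368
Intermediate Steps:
Q*u(5, 6) = -184*2 = -368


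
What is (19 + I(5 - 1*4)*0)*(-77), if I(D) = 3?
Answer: -1463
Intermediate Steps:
(19 + I(5 - 1*4)*0)*(-77) = (19 + 3*0)*(-77) = (19 + 0)*(-77) = 19*(-77) = -1463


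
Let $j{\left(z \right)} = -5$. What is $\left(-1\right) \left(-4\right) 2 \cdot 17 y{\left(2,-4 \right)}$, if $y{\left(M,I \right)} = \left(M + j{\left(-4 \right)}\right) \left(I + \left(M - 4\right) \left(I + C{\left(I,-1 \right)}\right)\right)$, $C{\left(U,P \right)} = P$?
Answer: $-2448$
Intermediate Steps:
$y{\left(M,I \right)} = \left(-5 + M\right) \left(I + \left(-1 + I\right) \left(-4 + M\right)\right)$ ($y{\left(M,I \right)} = \left(M - 5\right) \left(I + \left(M - 4\right) \left(I - 1\right)\right) = \left(-5 + M\right) \left(I + \left(-4 + M\right) \left(-1 + I\right)\right) = \left(-5 + M\right) \left(I + \left(-1 + I\right) \left(-4 + M\right)\right)$)
$\left(-1\right) \left(-4\right) 2 \cdot 17 y{\left(2,-4 \right)} = \left(-1\right) \left(-4\right) 2 \cdot 17 \left(-20 - 2^{2} + 9 \cdot 2 + 15 \left(-4\right) - 4 \cdot 2^{2} - \left(-32\right) 2\right) = 4 \cdot 2 \cdot 17 \left(-20 - 4 + 18 - 60 - 16 + 64\right) = 8 \cdot 17 \left(-20 - 4 + 18 - 60 - 16 + 64\right) = 136 \left(-18\right) = -2448$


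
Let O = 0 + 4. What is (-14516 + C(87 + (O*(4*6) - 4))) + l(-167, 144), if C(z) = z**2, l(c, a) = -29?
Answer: 17496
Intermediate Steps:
O = 4
(-14516 + C(87 + (O*(4*6) - 4))) + l(-167, 144) = (-14516 + (87 + (4*(4*6) - 4))**2) - 29 = (-14516 + (87 + (4*24 - 4))**2) - 29 = (-14516 + (87 + (96 - 4))**2) - 29 = (-14516 + (87 + 92)**2) - 29 = (-14516 + 179**2) - 29 = (-14516 + 32041) - 29 = 17525 - 29 = 17496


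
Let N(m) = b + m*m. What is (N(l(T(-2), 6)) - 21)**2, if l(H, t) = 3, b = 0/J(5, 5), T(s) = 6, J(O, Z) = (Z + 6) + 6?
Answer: 144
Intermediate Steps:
J(O, Z) = 12 + Z (J(O, Z) = (6 + Z) + 6 = 12 + Z)
b = 0 (b = 0/(12 + 5) = 0/17 = 0*(1/17) = 0)
N(m) = m**2 (N(m) = 0 + m*m = 0 + m**2 = m**2)
(N(l(T(-2), 6)) - 21)**2 = (3**2 - 21)**2 = (9 - 21)**2 = (-12)**2 = 144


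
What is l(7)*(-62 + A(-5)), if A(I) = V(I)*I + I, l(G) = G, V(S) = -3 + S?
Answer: -189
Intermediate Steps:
A(I) = I + I*(-3 + I) (A(I) = (-3 + I)*I + I = I*(-3 + I) + I = I + I*(-3 + I))
l(7)*(-62 + A(-5)) = 7*(-62 - 5*(-2 - 5)) = 7*(-62 - 5*(-7)) = 7*(-62 + 35) = 7*(-27) = -189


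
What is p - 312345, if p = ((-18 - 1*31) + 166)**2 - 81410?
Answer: -380066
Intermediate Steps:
p = -67721 (p = ((-18 - 31) + 166)**2 - 81410 = (-49 + 166)**2 - 81410 = 117**2 - 81410 = 13689 - 81410 = -67721)
p - 312345 = -67721 - 312345 = -380066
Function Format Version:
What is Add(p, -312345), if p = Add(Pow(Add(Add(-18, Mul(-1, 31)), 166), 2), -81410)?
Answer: -380066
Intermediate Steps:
p = -67721 (p = Add(Pow(Add(Add(-18, -31), 166), 2), -81410) = Add(Pow(Add(-49, 166), 2), -81410) = Add(Pow(117, 2), -81410) = Add(13689, -81410) = -67721)
Add(p, -312345) = Add(-67721, -312345) = -380066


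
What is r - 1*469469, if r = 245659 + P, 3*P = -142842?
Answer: -271424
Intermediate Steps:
P = -47614 (P = (⅓)*(-142842) = -47614)
r = 198045 (r = 245659 - 47614 = 198045)
r - 1*469469 = 198045 - 1*469469 = 198045 - 469469 = -271424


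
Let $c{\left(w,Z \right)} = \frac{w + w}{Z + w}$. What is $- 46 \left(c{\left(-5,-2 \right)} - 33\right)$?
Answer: $\frac{10166}{7} \approx 1452.3$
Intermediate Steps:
$c{\left(w,Z \right)} = \frac{2 w}{Z + w}$
$- 46 \left(c{\left(-5,-2 \right)} - 33\right) = - 46 \left(2 \left(-5\right) \frac{1}{-2 - 5} - 33\right) = - 46 \left(2 \left(-5\right) \frac{1}{-7} - 33\right) = - 46 \left(2 \left(-5\right) \left(- \frac{1}{7}\right) - 33\right) = - 46 \left(\frac{10}{7} - 33\right) = \left(-46\right) \left(- \frac{221}{7}\right) = \frac{10166}{7}$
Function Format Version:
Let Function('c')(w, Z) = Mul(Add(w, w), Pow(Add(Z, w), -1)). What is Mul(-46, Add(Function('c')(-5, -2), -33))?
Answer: Rational(10166, 7) ≈ 1452.3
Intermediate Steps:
Function('c')(w, Z) = Mul(2, w, Pow(Add(Z, w), -1)) (Function('c')(w, Z) = Mul(Mul(2, w), Pow(Add(Z, w), -1)) = Mul(2, w, Pow(Add(Z, w), -1)))
Mul(-46, Add(Function('c')(-5, -2), -33)) = Mul(-46, Add(Mul(2, -5, Pow(Add(-2, -5), -1)), -33)) = Mul(-46, Add(Mul(2, -5, Pow(-7, -1)), -33)) = Mul(-46, Add(Mul(2, -5, Rational(-1, 7)), -33)) = Mul(-46, Add(Rational(10, 7), -33)) = Mul(-46, Rational(-221, 7)) = Rational(10166, 7)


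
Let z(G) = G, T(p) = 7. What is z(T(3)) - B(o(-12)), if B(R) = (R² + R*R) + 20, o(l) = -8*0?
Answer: -13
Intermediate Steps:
o(l) = 0
B(R) = 20 + 2*R² (B(R) = (R² + R²) + 20 = 2*R² + 20 = 20 + 2*R²)
z(T(3)) - B(o(-12)) = 7 - (20 + 2*0²) = 7 - (20 + 2*0) = 7 - (20 + 0) = 7 - 1*20 = 7 - 20 = -13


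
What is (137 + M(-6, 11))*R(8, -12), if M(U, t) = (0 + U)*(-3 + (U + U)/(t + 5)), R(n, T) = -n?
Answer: -1276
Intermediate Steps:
M(U, t) = U*(-3 + 2*U/(5 + t)) (M(U, t) = U*(-3 + (2*U)/(5 + t)) = U*(-3 + 2*U/(5 + t)))
(137 + M(-6, 11))*R(8, -12) = (137 - 6*(-15 - 3*11 + 2*(-6))/(5 + 11))*(-1*8) = (137 - 6*(-15 - 33 - 12)/16)*(-8) = (137 - 6*1/16*(-60))*(-8) = (137 + 45/2)*(-8) = (319/2)*(-8) = -1276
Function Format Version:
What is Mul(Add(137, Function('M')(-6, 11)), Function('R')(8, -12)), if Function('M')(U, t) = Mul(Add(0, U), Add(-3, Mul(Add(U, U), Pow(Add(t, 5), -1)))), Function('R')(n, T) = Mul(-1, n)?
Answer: -1276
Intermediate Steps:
Function('M')(U, t) = Mul(U, Add(-3, Mul(2, U, Pow(Add(5, t), -1)))) (Function('M')(U, t) = Mul(U, Add(-3, Mul(Mul(2, U), Pow(Add(5, t), -1)))) = Mul(U, Add(-3, Mul(2, U, Pow(Add(5, t), -1)))))
Mul(Add(137, Function('M')(-6, 11)), Function('R')(8, -12)) = Mul(Add(137, Mul(-6, Pow(Add(5, 11), -1), Add(-15, Mul(-3, 11), Mul(2, -6)))), Mul(-1, 8)) = Mul(Add(137, Mul(-6, Pow(16, -1), Add(-15, -33, -12))), -8) = Mul(Add(137, Mul(-6, Rational(1, 16), -60)), -8) = Mul(Add(137, Rational(45, 2)), -8) = Mul(Rational(319, 2), -8) = -1276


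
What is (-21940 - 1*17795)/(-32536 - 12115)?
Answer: 39735/44651 ≈ 0.88990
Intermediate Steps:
(-21940 - 1*17795)/(-32536 - 12115) = (-21940 - 17795)/(-44651) = -39735*(-1/44651) = 39735/44651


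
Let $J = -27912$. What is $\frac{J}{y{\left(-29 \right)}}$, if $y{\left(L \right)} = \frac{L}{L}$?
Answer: $-27912$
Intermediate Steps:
$y{\left(L \right)} = 1$
$\frac{J}{y{\left(-29 \right)}} = - \frac{27912}{1} = \left(-27912\right) 1 = -27912$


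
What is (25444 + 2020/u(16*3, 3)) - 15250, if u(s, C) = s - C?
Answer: 92150/9 ≈ 10239.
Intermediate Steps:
(25444 + 2020/u(16*3, 3)) - 15250 = (25444 + 2020/(16*3 - 1*3)) - 15250 = (25444 + 2020/(48 - 3)) - 15250 = (25444 + 2020/45) - 15250 = (25444 + 2020*(1/45)) - 15250 = (25444 + 404/9) - 15250 = 229400/9 - 15250 = 92150/9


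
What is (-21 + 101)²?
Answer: 6400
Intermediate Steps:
(-21 + 101)² = 80² = 6400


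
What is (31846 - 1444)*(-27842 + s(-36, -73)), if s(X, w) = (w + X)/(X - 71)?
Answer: -90567101970/107 ≈ -8.4642e+8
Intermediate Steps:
s(X, w) = (X + w)/(-71 + X)
(31846 - 1444)*(-27842 + s(-36, -73)) = (31846 - 1444)*(-27842 + (-36 - 73)/(-71 - 36)) = 30402*(-27842 - 109/(-107)) = 30402*(-27842 - 1/107*(-109)) = 30402*(-27842 + 109/107) = 30402*(-2978985/107) = -90567101970/107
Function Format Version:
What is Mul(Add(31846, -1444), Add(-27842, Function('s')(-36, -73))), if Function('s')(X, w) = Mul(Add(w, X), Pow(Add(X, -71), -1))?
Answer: Rational(-90567101970, 107) ≈ -8.4642e+8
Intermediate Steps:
Function('s')(X, w) = Mul(Pow(Add(-71, X), -1), Add(X, w)) (Function('s')(X, w) = Mul(Add(X, w), Pow(Add(-71, X), -1)) = Mul(Pow(Add(-71, X), -1), Add(X, w)))
Mul(Add(31846, -1444), Add(-27842, Function('s')(-36, -73))) = Mul(Add(31846, -1444), Add(-27842, Mul(Pow(Add(-71, -36), -1), Add(-36, -73)))) = Mul(30402, Add(-27842, Mul(Pow(-107, -1), -109))) = Mul(30402, Add(-27842, Mul(Rational(-1, 107), -109))) = Mul(30402, Add(-27842, Rational(109, 107))) = Mul(30402, Rational(-2978985, 107)) = Rational(-90567101970, 107)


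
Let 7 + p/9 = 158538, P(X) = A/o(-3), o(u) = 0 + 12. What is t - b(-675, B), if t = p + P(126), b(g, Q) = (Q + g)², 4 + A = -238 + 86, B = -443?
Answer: 176842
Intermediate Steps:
A = -156 (A = -4 + (-238 + 86) = -4 - 152 = -156)
o(u) = 12
P(X) = -13 (P(X) = -156/12 = -156*1/12 = -13)
p = 1426779 (p = -63 + 9*158538 = -63 + 1426842 = 1426779)
t = 1426766 (t = 1426779 - 13 = 1426766)
t - b(-675, B) = 1426766 - (-443 - 675)² = 1426766 - 1*(-1118)² = 1426766 - 1*1249924 = 1426766 - 1249924 = 176842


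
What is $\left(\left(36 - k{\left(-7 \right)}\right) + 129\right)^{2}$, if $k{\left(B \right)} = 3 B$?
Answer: $34596$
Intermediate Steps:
$\left(\left(36 - k{\left(-7 \right)}\right) + 129\right)^{2} = \left(\left(36 - 3 \left(-7\right)\right) + 129\right)^{2} = \left(\left(36 - -21\right) + 129\right)^{2} = \left(\left(36 + 21\right) + 129\right)^{2} = \left(57 + 129\right)^{2} = 186^{2} = 34596$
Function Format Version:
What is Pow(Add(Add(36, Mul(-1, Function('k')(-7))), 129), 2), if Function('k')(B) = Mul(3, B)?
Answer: 34596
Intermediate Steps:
Pow(Add(Add(36, Mul(-1, Function('k')(-7))), 129), 2) = Pow(Add(Add(36, Mul(-1, Mul(3, -7))), 129), 2) = Pow(Add(Add(36, Mul(-1, -21)), 129), 2) = Pow(Add(Add(36, 21), 129), 2) = Pow(Add(57, 129), 2) = Pow(186, 2) = 34596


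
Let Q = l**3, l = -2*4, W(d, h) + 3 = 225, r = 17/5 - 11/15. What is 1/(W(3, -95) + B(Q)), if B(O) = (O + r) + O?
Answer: -3/2398 ≈ -0.0012510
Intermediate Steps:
r = 8/3 (r = 17*(1/5) - 11*1/15 = 17/5 - 11/15 = 8/3 ≈ 2.6667)
W(d, h) = 222 (W(d, h) = -3 + 225 = 222)
l = -8
Q = -512 (Q = (-8)**3 = -512)
B(O) = 8/3 + 2*O (B(O) = (O + 8/3) + O = (8/3 + O) + O = 8/3 + 2*O)
1/(W(3, -95) + B(Q)) = 1/(222 + (8/3 + 2*(-512))) = 1/(222 + (8/3 - 1024)) = 1/(222 - 3064/3) = 1/(-2398/3) = -3/2398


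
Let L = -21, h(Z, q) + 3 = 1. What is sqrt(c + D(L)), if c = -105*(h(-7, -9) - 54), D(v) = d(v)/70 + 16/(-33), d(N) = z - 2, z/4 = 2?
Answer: sqrt(7843534545)/1155 ≈ 76.679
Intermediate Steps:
z = 8 (z = 4*2 = 8)
h(Z, q) = -2 (h(Z, q) = -3 + 1 = -2)
d(N) = 6 (d(N) = 8 - 2 = 6)
D(v) = -461/1155 (D(v) = 6/70 + 16/(-33) = 6*(1/70) + 16*(-1/33) = 3/35 - 16/33 = -461/1155)
c = 5880 (c = -105*(-2 - 54) = -105*(-56) = 5880)
sqrt(c + D(L)) = sqrt(5880 - 461/1155) = sqrt(6790939/1155) = sqrt(7843534545)/1155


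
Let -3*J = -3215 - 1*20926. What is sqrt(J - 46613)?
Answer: I*sqrt(38566) ≈ 196.38*I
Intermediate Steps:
J = 8047 (J = -(-3215 - 1*20926)/3 = -(-3215 - 20926)/3 = -1/3*(-24141) = 8047)
sqrt(J - 46613) = sqrt(8047 - 46613) = sqrt(-38566) = I*sqrt(38566)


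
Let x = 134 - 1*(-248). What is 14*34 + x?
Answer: 858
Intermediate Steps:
x = 382 (x = 134 + 248 = 382)
14*34 + x = 14*34 + 382 = 476 + 382 = 858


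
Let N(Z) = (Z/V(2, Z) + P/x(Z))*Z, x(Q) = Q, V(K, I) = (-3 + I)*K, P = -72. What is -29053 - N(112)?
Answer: -3165201/109 ≈ -29039.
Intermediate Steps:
V(K, I) = K*(-3 + I)
N(Z) = Z*(-72/Z + Z/(-6 + 2*Z)) (N(Z) = (Z/((2*(-3 + Z))) - 72/Z)*Z = (Z/(-6 + 2*Z) - 72/Z)*Z = (-72/Z + Z/(-6 + 2*Z))*Z = Z*(-72/Z + Z/(-6 + 2*Z)))
-29053 - N(112) = -29053 - (432 + 112**2 - 144*112)/(2*(-3 + 112)) = -29053 - (432 + 12544 - 16128)/(2*109) = -29053 - (-3152)/(2*109) = -29053 - 1*(-1576/109) = -29053 + 1576/109 = -3165201/109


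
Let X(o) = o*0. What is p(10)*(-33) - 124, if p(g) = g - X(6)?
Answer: -454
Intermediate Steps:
X(o) = 0
p(g) = g (p(g) = g - 1*0 = g + 0 = g)
p(10)*(-33) - 124 = 10*(-33) - 124 = -330 - 124 = -454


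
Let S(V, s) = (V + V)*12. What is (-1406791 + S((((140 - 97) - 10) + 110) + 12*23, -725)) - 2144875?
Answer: -3541610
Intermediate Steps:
S(V, s) = 24*V (S(V, s) = (2*V)*12 = 24*V)
(-1406791 + S((((140 - 97) - 10) + 110) + 12*23, -725)) - 2144875 = (-1406791 + 24*((((140 - 97) - 10) + 110) + 12*23)) - 2144875 = (-1406791 + 24*(((43 - 10) + 110) + 276)) - 2144875 = (-1406791 + 24*((33 + 110) + 276)) - 2144875 = (-1406791 + 24*(143 + 276)) - 2144875 = (-1406791 + 24*419) - 2144875 = (-1406791 + 10056) - 2144875 = -1396735 - 2144875 = -3541610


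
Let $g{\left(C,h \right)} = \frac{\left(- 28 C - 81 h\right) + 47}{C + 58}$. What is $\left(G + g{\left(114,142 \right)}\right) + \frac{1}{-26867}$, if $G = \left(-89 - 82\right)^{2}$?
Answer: $\frac{134732765763}{4621124} \approx 29156.0$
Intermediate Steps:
$G = 29241$ ($G = \left(-171\right)^{2} = 29241$)
$g{\left(C,h \right)} = \frac{47 - 81 h - 28 C}{58 + C}$ ($g{\left(C,h \right)} = \frac{\left(- 81 h - 28 C\right) + 47}{58 + C} = \frac{47 - 81 h - 28 C}{58 + C}$)
$\left(G + g{\left(114,142 \right)}\right) + \frac{1}{-26867} = \left(29241 + \frac{47 - 11502 - 3192}{58 + 114}\right) + \frac{1}{-26867} = \left(29241 + \frac{47 - 11502 - 3192}{172}\right) - \frac{1}{26867} = \left(29241 + \frac{1}{172} \left(-14647\right)\right) - \frac{1}{26867} = \left(29241 - \frac{14647}{172}\right) - \frac{1}{26867} = \frac{5014805}{172} - \frac{1}{26867} = \frac{134732765763}{4621124}$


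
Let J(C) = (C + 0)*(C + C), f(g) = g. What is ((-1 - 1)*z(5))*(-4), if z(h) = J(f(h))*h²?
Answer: 10000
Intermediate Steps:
J(C) = 2*C² (J(C) = C*(2*C) = 2*C²)
z(h) = 2*h⁴ (z(h) = (2*h²)*h² = 2*h⁴)
((-1 - 1)*z(5))*(-4) = ((-1 - 1)*(2*5⁴))*(-4) = -4*625*(-4) = -2*1250*(-4) = -2500*(-4) = 10000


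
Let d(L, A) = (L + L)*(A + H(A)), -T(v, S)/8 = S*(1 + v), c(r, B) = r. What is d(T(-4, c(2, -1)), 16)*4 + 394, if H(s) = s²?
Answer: 104842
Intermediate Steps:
T(v, S) = -8*S*(1 + v)
d(L, A) = 2*L*(A + A²) (d(L, A) = (L + L)*(A + A²) = (2*L)*(A + A²) = 2*L*(A + A²))
d(T(-4, c(2, -1)), 16)*4 + 394 = (2*16*(-8*2*(1 - 4))*(1 + 16))*4 + 394 = (2*16*(-8*2*(-3))*17)*4 + 394 = (2*16*48*17)*4 + 394 = 26112*4 + 394 = 104448 + 394 = 104842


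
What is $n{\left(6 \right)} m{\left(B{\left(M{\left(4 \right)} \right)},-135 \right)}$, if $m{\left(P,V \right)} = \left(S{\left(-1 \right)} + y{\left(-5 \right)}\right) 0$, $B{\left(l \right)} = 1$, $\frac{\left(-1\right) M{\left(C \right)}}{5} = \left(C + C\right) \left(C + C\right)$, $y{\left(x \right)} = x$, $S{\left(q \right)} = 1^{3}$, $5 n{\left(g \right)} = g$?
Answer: $0$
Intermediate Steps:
$n{\left(g \right)} = \frac{g}{5}$
$S{\left(q \right)} = 1$
$M{\left(C \right)} = - 20 C^{2}$ ($M{\left(C \right)} = - 5 \left(C + C\right) \left(C + C\right) = - 5 \cdot 2 C 2 C = - 5 \cdot 4 C^{2} = - 20 C^{2}$)
$m{\left(P,V \right)} = 0$ ($m{\left(P,V \right)} = \left(1 - 5\right) 0 = \left(-4\right) 0 = 0$)
$n{\left(6 \right)} m{\left(B{\left(M{\left(4 \right)} \right)},-135 \right)} = \frac{1}{5} \cdot 6 \cdot 0 = \frac{6}{5} \cdot 0 = 0$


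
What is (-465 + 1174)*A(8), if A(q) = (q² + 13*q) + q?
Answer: 124784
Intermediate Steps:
A(q) = q² + 14*q
(-465 + 1174)*A(8) = (-465 + 1174)*(8*(14 + 8)) = 709*(8*22) = 709*176 = 124784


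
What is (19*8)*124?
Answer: 18848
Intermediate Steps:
(19*8)*124 = 152*124 = 18848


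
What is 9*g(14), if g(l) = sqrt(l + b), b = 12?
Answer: 9*sqrt(26) ≈ 45.891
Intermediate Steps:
g(l) = sqrt(12 + l) (g(l) = sqrt(l + 12) = sqrt(12 + l))
9*g(14) = 9*sqrt(12 + 14) = 9*sqrt(26)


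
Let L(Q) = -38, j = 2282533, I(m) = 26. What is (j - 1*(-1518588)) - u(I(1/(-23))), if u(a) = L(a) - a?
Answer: 3801185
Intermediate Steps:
u(a) = -38 - a
(j - 1*(-1518588)) - u(I(1/(-23))) = (2282533 - 1*(-1518588)) - (-38 - 1*26) = (2282533 + 1518588) - (-38 - 26) = 3801121 - 1*(-64) = 3801121 + 64 = 3801185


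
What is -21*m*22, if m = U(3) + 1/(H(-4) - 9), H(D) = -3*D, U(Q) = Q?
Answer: -1540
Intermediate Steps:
m = 10/3 (m = 3 + 1/(-3*(-4) - 9) = 3 + 1/(12 - 9) = 3 + 1/3 = 3 + ⅓ = 10/3 ≈ 3.3333)
-21*m*22 = -21*10/3*22 = -70*22 = -1540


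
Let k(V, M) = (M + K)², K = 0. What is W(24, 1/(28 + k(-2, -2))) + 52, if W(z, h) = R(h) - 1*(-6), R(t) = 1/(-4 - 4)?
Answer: 463/8 ≈ 57.875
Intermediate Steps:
k(V, M) = M² (k(V, M) = (M + 0)² = M²)
R(t) = -⅛ (R(t) = 1/(-8) = -⅛)
W(z, h) = 47/8 (W(z, h) = -⅛ - 1*(-6) = -⅛ + 6 = 47/8)
W(24, 1/(28 + k(-2, -2))) + 52 = 47/8 + 52 = 463/8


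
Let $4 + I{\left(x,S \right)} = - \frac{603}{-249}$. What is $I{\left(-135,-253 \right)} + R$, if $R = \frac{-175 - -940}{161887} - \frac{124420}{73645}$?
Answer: $- \frac{58707496702}{17991635519} \approx -3.263$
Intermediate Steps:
$I{\left(x,S \right)} = - \frac{131}{83}$ ($I{\left(x,S \right)} = -4 - \frac{603}{-249} = -4 - - \frac{201}{83} = -4 + \frac{201}{83} = - \frac{131}{83}$)
$R = - \frac{365193493}{216766693}$ ($R = \left(-175 + 940\right) \frac{1}{161887} - \frac{24884}{14729} = 765 \cdot \frac{1}{161887} - \frac{24884}{14729} = \frac{765}{161887} - \frac{24884}{14729} = - \frac{365193493}{216766693} \approx -1.6847$)
$I{\left(-135,-253 \right)} + R = - \frac{131}{83} - \frac{365193493}{216766693} = - \frac{58707496702}{17991635519}$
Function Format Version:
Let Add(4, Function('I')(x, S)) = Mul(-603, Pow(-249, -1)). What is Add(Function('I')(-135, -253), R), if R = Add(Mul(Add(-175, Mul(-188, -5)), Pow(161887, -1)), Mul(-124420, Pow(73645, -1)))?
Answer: Rational(-58707496702, 17991635519) ≈ -3.2630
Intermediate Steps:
Function('I')(x, S) = Rational(-131, 83) (Function('I')(x, S) = Add(-4, Mul(-603, Pow(-249, -1))) = Add(-4, Mul(-603, Rational(-1, 249))) = Add(-4, Rational(201, 83)) = Rational(-131, 83))
R = Rational(-365193493, 216766693) (R = Add(Mul(Add(-175, 940), Rational(1, 161887)), Mul(-124420, Rational(1, 73645))) = Add(Mul(765, Rational(1, 161887)), Rational(-24884, 14729)) = Add(Rational(765, 161887), Rational(-24884, 14729)) = Rational(-365193493, 216766693) ≈ -1.6847)
Add(Function('I')(-135, -253), R) = Add(Rational(-131, 83), Rational(-365193493, 216766693)) = Rational(-58707496702, 17991635519)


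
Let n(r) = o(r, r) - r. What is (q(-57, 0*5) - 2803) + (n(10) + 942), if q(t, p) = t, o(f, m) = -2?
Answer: -1930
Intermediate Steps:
n(r) = -2 - r
(q(-57, 0*5) - 2803) + (n(10) + 942) = (-57 - 2803) + ((-2 - 1*10) + 942) = -2860 + ((-2 - 10) + 942) = -2860 + (-12 + 942) = -2860 + 930 = -1930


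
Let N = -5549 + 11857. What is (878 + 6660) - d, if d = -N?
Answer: 13846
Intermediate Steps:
N = 6308
d = -6308 (d = -1*6308 = -6308)
(878 + 6660) - d = (878 + 6660) - 1*(-6308) = 7538 + 6308 = 13846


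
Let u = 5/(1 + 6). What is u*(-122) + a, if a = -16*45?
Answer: -5650/7 ≈ -807.14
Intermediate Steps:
u = 5/7 ≈ 0.71429
a = -720
u*(-122) + a = (5/7)*(-122) - 720 = -610/7 - 720 = -5650/7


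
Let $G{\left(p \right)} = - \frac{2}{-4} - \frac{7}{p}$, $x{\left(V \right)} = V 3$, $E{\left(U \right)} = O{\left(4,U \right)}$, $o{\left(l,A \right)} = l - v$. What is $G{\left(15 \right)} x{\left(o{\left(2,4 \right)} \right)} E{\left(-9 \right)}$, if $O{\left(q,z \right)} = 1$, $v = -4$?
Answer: $\frac{3}{5} \approx 0.6$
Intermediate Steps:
$o{\left(l,A \right)} = 4 + l$ ($o{\left(l,A \right)} = l - -4 = l + 4 = 4 + l$)
$E{\left(U \right)} = 1$
$x{\left(V \right)} = 3 V$
$G{\left(p \right)} = \frac{1}{2} - \frac{7}{p}$ ($G{\left(p \right)} = \left(-2\right) \left(- \frac{1}{4}\right) - \frac{7}{p} = \frac{1}{2} - \frac{7}{p}$)
$G{\left(15 \right)} x{\left(o{\left(2,4 \right)} \right)} E{\left(-9 \right)} = \frac{-14 + 15}{2 \cdot 15} \cdot 3 \left(4 + 2\right) 1 = \frac{1}{2} \cdot \frac{1}{15} \cdot 1 \cdot 3 \cdot 6 \cdot 1 = \frac{1}{30} \cdot 18 \cdot 1 = \frac{3}{5} \cdot 1 = \frac{3}{5}$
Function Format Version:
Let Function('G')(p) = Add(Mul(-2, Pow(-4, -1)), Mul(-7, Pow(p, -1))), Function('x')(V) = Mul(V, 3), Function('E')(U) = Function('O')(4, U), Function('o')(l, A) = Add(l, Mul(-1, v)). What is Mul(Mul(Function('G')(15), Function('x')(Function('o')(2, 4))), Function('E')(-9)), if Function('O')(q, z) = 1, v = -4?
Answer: Rational(3, 5) ≈ 0.60000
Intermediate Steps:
Function('o')(l, A) = Add(4, l) (Function('o')(l, A) = Add(l, Mul(-1, -4)) = Add(l, 4) = Add(4, l))
Function('E')(U) = 1
Function('x')(V) = Mul(3, V)
Function('G')(p) = Add(Rational(1, 2), Mul(-7, Pow(p, -1))) (Function('G')(p) = Add(Mul(-2, Rational(-1, 4)), Mul(-7, Pow(p, -1))) = Add(Rational(1, 2), Mul(-7, Pow(p, -1))))
Mul(Mul(Function('G')(15), Function('x')(Function('o')(2, 4))), Function('E')(-9)) = Mul(Mul(Mul(Rational(1, 2), Pow(15, -1), Add(-14, 15)), Mul(3, Add(4, 2))), 1) = Mul(Mul(Mul(Rational(1, 2), Rational(1, 15), 1), Mul(3, 6)), 1) = Mul(Mul(Rational(1, 30), 18), 1) = Mul(Rational(3, 5), 1) = Rational(3, 5)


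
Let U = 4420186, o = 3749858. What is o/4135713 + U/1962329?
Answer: 25639075801900/8115629555577 ≈ 3.1592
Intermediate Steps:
o/4135713 + U/1962329 = 3749858/4135713 + 4420186/1962329 = 25639075801900/8115629555577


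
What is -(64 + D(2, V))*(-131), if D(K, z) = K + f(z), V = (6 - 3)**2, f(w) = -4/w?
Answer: 77290/9 ≈ 8587.8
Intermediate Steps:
V = 9 (V = 3**2 = 9)
D(K, z) = K - 4/z
-(64 + D(2, V))*(-131) = -(64 + (2 - 4/9))*(-131) = -(64 + 14/9)*(-131) = -590*(-131)/9 = -1*(-77290/9) = 77290/9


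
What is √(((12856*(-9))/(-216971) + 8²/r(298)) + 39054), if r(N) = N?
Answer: √40817815501164130486/32328679 ≈ 197.62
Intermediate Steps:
√(((12856*(-9))/(-216971) + 8²/r(298)) + 39054) = √(((12856*(-9))/(-216971) + 8²/298) + 39054) = √((-115704*(-1/216971) + 64*(1/298)) + 39054) = √((115704/216971 + 32/149) + 39054) = √(24182968/32328679 + 39054) = √(1262588412634/32328679) = √40817815501164130486/32328679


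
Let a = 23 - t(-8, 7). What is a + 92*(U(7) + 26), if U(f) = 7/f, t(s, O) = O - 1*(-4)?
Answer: 2496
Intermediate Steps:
t(s, O) = 4 + O (t(s, O) = O + 4 = 4 + O)
a = 12 (a = 23 - (4 + 7) = 23 - 1*11 = 23 - 11 = 12)
a + 92*(U(7) + 26) = 12 + 92*(7/7 + 26) = 12 + 92*(7*(1/7) + 26) = 12 + 92*(1 + 26) = 12 + 92*27 = 12 + 2484 = 2496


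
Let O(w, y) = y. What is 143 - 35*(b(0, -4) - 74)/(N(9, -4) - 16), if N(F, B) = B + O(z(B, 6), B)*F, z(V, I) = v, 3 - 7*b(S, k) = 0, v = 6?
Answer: 5433/56 ≈ 97.018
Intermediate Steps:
b(S, k) = 3/7 (b(S, k) = 3/7 - 1/7*0 = 3/7 + 0 = 3/7)
z(V, I) = 6
N(F, B) = B + B*F
143 - 35*(b(0, -4) - 74)/(N(9, -4) - 16) = 143 - 35*(3/7 - 74)/(-4*(1 + 9) - 16) = 143 - (-2575)/(-4*10 - 16) = 143 - (-2575)/(-40 - 16) = 143 - (-2575)/(-56) = 143 - (-2575)*(-1)/56 = 143 - 35*515/392 = 143 - 2575/56 = 5433/56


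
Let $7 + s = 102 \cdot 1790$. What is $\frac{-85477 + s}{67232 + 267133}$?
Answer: $\frac{97096}{334365} \approx 0.29039$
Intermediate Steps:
$s = 182573$ ($s = -7 + 102 \cdot 1790 = -7 + 182580 = 182573$)
$\frac{-85477 + s}{67232 + 267133} = \frac{-85477 + 182573}{67232 + 267133} = \frac{97096}{334365}$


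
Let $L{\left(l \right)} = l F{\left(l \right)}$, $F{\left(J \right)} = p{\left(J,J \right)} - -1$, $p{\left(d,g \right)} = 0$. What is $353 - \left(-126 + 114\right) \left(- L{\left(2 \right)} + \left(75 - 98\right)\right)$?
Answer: $53$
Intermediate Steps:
$F{\left(J \right)} = 1$ ($F{\left(J \right)} = 0 - -1 = 0 + 1 = 1$)
$L{\left(l \right)} = l$ ($L{\left(l \right)} = l 1 = l$)
$353 - \left(-126 + 114\right) \left(- L{\left(2 \right)} + \left(75 - 98\right)\right) = 353 - \left(-126 + 114\right) \left(\left(-1\right) 2 + \left(75 - 98\right)\right) = 353 - - 12 \left(-2 + \left(75 - 98\right)\right) = 353 - - 12 \left(-2 - 23\right) = 353 - \left(-12\right) \left(-25\right) = 353 - 300 = 53$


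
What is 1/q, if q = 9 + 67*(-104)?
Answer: -1/6959 ≈ -0.00014370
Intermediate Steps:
q = -6959 (q = 9 - 6968 = -6959)
1/q = 1/(-6959) = -1/6959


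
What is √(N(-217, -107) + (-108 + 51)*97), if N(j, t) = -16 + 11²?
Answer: 4*I*√339 ≈ 73.648*I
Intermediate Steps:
N(j, t) = 105 (N(j, t) = -16 + 121 = 105)
√(N(-217, -107) + (-108 + 51)*97) = √(105 + (-108 + 51)*97) = √(105 - 57*97) = √(105 - 5529) = √(-5424) = 4*I*√339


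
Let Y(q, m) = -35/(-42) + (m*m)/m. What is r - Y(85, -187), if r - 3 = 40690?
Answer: 245275/6 ≈ 40879.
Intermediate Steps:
r = 40693 (r = 3 + 40690 = 40693)
Y(q, m) = ⅚ + m (Y(q, m) = -35*(-1/42) + m²/m = ⅚ + m)
r - Y(85, -187) = 40693 - (⅚ - 187) = 40693 - 1*(-1117/6) = 40693 + 1117/6 = 245275/6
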